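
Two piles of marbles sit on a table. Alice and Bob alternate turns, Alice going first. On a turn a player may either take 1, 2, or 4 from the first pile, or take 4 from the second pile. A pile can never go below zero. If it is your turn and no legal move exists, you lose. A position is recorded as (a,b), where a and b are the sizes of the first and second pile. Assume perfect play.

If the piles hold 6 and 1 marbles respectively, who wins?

Positions with no move are L. A position that does have a move is losing for the player to move precisely when every available move leads to a winning position for the opponent. Fill in the labels:
No move ever increases a pile, so every position that can arise here has a ≤ 6 and b ≤ 1; it is enough to label the cells with 0 ≤ a ≤ 6 and 0 ≤ b ≤ 1.
Every move lowers a or b (never raises either), so fill the grid row by row in increasing a, and left to right within a row: each cell's successors are then already labelled.
      b=0  b=1
a=0:    L    L
a=1:    W    W
a=2:    W    W
a=3:    L    L
a=4:    W    W
a=5:    W    W
a=6:    L    L
Cells with no legal move (terminal, hence L): (0,0), (0,1).
The remaining L cells, each justified by listing all of its moves:
(3,0): moves to (2,0)(W), (1,0)(W); every one is W ⇒ L
(3,1): moves to (2,1)(W), (1,1)(W); every one is W ⇒ L
(6,0): moves to (5,0)(W), (4,0)(W), (2,0)(W); every one is W ⇒ L
(6,1): moves to (5,1)(W), (4,1)(W), (2,1)(W); every one is W ⇒ L
Every other cell has at least one move into one of the L cells above, so it is W.
The starting position (6,1) is L: whatever Alice does, the opponent receives a W position.

Bob wins.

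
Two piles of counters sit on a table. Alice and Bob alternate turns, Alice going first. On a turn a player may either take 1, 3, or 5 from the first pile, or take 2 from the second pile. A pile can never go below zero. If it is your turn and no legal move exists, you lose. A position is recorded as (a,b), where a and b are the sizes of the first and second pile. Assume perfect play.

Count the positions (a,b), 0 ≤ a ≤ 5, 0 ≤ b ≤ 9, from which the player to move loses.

Positions with no move are L. A position that does have a move is losing for the player to move precisely when every available move leads to a winning position for the opponent. Fill in the labels:
Every move lowers a or b (never raises either), so fill the grid row by row in increasing a, and left to right within a row: each cell's successors are then already labelled.
      b=0  b=1  b=2  b=3  b=4  b=5  b=6  b=7  b=8  b=9
a=0:    L    L    W    W    L    L    W    W    L    L
a=1:    W    W    L    L    W    W    L    L    W    W
a=2:    L    L    W    W    L    L    W    W    L    L
a=3:    W    W    L    L    W    W    L    L    W    W
a=4:    L    L    W    W    L    L    W    W    L    L
a=5:    W    W    L    L    W    W    L    L    W    W
Cells with no legal move (terminal, hence L): (0,0), (0,1).
The remaining L cells, each justified by listing all of its moves:
(0,4): L (sole option (0,2)(W) is W)
(0,5): L (sole option (0,3)(W) is W)
(0,8): L (sole option (0,6)(W) is W)
(0,9): L (sole option (0,7)(W) is W)
(1,2): L (options (0,2)(W), (1,0)(W) are all W)
(1,3): L (options (0,3)(W), (1,1)(W) are all W)
(1,6): L (options (0,6)(W), (1,4)(W) are all W)
(1,7): L (options (0,7)(W), (1,5)(W) are all W)
(2,0): L (sole option (1,0)(W) is W)
(2,1): L (sole option (1,1)(W) is W)
(2,4): L (options (1,4)(W), (2,2)(W) are all W)
(2,5): L (options (1,5)(W), (2,3)(W) are all W)
(2,8): L (options (1,8)(W), (2,6)(W) are all W)
(2,9): L (options (1,9)(W), (2,7)(W) are all W)
(3,2): L (options (2,2)(W), (0,2)(W), (3,0)(W) are all W)
(3,3): L (options (2,3)(W), (0,3)(W), (3,1)(W) are all W)
(3,6): L (options (2,6)(W), (0,6)(W), (3,4)(W) are all W)
(3,7): L (options (2,7)(W), (0,7)(W), (3,5)(W) are all W)
(4,0): L (options (3,0)(W), (1,0)(W) are all W)
(4,1): L (options (3,1)(W), (1,1)(W) are all W)
(4,4): L (options (3,4)(W), (1,4)(W), (4,2)(W) are all W)
(4,5): L (options (3,5)(W), (1,5)(W), (4,3)(W) are all W)
(4,8): L (options (3,8)(W), (1,8)(W), (4,6)(W) are all W)
(4,9): L (options (3,9)(W), (1,9)(W), (4,7)(W) are all W)
(5,2): L (options (4,2)(W), (2,2)(W), (0,2)(W), (5,0)(W) are all W)
(5,3): L (options (4,3)(W), (2,3)(W), (0,3)(W), (5,1)(W) are all W)
(5,6): L (options (4,6)(W), (2,6)(W), (0,6)(W), (5,4)(W) are all W)
(5,7): L (options (4,7)(W), (2,7)(W), (0,7)(W), (5,5)(W) are all W)
Every other cell has at least one move into one of the L cells above, so it is W.
L cells per row: a=0: 6, a=1: 4, a=2: 6, a=3: 4, a=4: 6, a=5: 4; total 30.

30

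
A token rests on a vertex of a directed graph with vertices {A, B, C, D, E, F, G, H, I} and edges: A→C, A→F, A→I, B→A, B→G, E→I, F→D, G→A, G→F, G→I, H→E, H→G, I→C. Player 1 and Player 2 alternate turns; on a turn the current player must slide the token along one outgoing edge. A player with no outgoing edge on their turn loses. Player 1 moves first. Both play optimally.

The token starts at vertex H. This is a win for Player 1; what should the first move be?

Label each position W (a win for the player to move) or L (a loss). A position with no legal move is L; any other position is W exactly when some move reaches an L, and L when every move reaches a W.
Every edge goes from a vertex to one that appears earlier in the order C, D, I, F, A, E, G, H, B, so processing vertices in that order labels each vertex after all of its successors.
C: no outgoing edge → L
D: no outgoing edge → L
I: can move to C, which is L ⇒ W
F: can move to D, which is L ⇒ W
A: can move to C, which is L ⇒ W
E: the only move is to I(W), a W ⇒ L
G: moves to A(W), F(W), I(W); every one is W ⇒ L
H: can move to G, which is L ⇒ W
B: can move to G, which is L ⇒ W
From H, the L positions reachable in one move are: G, E. Any move reaching one of these is winning.

Move to G.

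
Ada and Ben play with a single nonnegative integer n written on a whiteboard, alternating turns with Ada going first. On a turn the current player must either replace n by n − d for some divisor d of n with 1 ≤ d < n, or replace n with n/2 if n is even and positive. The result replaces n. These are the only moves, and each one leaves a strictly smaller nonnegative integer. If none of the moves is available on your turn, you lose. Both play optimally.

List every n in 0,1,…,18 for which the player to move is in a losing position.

0, 1, 3, 5, 7, 9, 11, 13, 15, 17

Label each position W (a win for the player to move) or L (a loss). A position with no legal move is L; any other position is W exactly when some move reaches an L, and L when every move reaches a W.
n=0: no move → L
n=1: no move → L
n=2: reaches L-position 1 → W
n=3: only reaches 2(W), which is W → L
n=4: reaches L-position 3 → W
n=5: only reaches 4(W), which is W → L
n=6: reaches L-position 3 → W
n=7: only reaches 6(W), which is W → L
n=8: reaches L-position 7 → W
n=9: only reaches 6(W), 8(W), all W → L
n=10: reaches L-position 5 → W
n=11: only reaches 10(W), which is W → L
n=12: reaches L-position 9 → W
n=13: only reaches 12(W), which is W → L
n=14: reaches L-position 7 → W
n=15: only reaches 10(W), 12(W), 14(W), all W → L
n=16: reaches L-position 15 → W
n=17: only reaches 16(W), which is W → L
n=18: reaches L-position 9 → W
The losing starting values of n are exactly the entries labelled L in this table (10 of them).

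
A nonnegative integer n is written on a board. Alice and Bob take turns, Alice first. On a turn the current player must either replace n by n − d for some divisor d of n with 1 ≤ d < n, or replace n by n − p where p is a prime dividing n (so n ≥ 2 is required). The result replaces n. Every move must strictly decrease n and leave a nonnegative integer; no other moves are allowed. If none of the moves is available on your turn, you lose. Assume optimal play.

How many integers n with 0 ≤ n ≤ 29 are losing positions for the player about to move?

7

Build the W/L table. Terminal = L. A non-terminal position is W if it has a move to some L; otherwise it is L.
n=0: no move → L
n=1: no move → L
n=2: can move to 0, which is L ⇒ W
n=3: can move to 0, which is L ⇒ W
n=4: moves to 2(W), 3(W); every one is W ⇒ L
n=5: can move to 0, which is L ⇒ W
n=6: can move to 4, which is L ⇒ W
n=7: can move to 0, which is L ⇒ W
n=8: can move to 4, which is L ⇒ W
n=9: moves to 6(W), 8(W); every one is W ⇒ L
n=10: can move to 9, which is L ⇒ W
n=11: can move to 0, which is L ⇒ W
n=12: can move to 9, which is L ⇒ W
n=13: can move to 0, which is L ⇒ W
n=14: moves to 7(W), 12(W), 13(W); every one is W ⇒ L
n=15: can move to 14, which is L ⇒ W
n=16: can move to 14, which is L ⇒ W
n=17: can move to 0, which is L ⇒ W
n=18: can move to 9, which is L ⇒ W
n=19: can move to 0, which is L ⇒ W
n=20: moves to 10(W), 15(W), 16(W), 18(W), 19(W); every one is W ⇒ L
n=21: can move to 14, which is L ⇒ W
n=22: can move to 20, which is L ⇒ W
n=23: can move to 0, which is L ⇒ W
n=24: can move to 20, which is L ⇒ W
n=25: can move to 20, which is L ⇒ W
n=26: moves to 13(W), 24(W), 25(W); every one is W ⇒ L
n=27: can move to 26, which is L ⇒ W
n=28: can move to 14, which is L ⇒ W
n=29: can move to 0, which is L ⇒ W
L entries with 0 ≤ n ≤ 29: n = 0, 1, 4, 9, 14, 20, 26; that makes 7.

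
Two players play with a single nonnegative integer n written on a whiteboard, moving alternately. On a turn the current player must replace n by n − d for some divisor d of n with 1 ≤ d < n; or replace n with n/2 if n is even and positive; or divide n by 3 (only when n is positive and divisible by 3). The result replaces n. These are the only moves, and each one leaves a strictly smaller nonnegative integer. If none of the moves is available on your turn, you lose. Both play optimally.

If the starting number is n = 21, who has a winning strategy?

The first player wins.

Classify positions by backward induction: terminal positions (no move available) are L. From any other position, the mover wins iff some move reaches an L.
n=0: no move → L
n=1: no move → L
n=2: reaches L-position 1 → W
n=3: reaches L-position 1 → W
n=4: only reaches 2(W), 3(W), all W → L
n=5: reaches L-position 4 → W
n=6: reaches L-position 4 → W
n=7: only reaches 6(W), which is W → L
n=8: reaches L-position 4 → W
n=9: only reaches 3(W), 6(W), 8(W), all W → L
n=10: reaches L-position 9 → W
n=11: only reaches 10(W), which is W → L
n=12: reaches L-position 4 → W
n=13: only reaches 12(W), which is W → L
n=14: reaches L-position 7 → W
n=15: only reaches 5(W), 10(W), 12(W), 14(W), all W → L
n=16: reaches L-position 15 → W
n=17: only reaches 16(W), which is W → L
n=18: reaches L-position 9 → W
n=19: only reaches 18(W), which is W → L
n=20: reaches L-position 15 → W
n=21: reaches L-position 7 → W
The starting position 21 is W: the player to move should move to 7, handing over an L position.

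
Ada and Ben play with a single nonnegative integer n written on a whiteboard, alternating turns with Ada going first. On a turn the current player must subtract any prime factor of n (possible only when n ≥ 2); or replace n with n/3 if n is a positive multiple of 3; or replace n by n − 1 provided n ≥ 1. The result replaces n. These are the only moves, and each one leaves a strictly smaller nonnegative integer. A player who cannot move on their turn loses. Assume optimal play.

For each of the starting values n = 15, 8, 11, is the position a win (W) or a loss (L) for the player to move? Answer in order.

15: W, 8: L, 11: W

Positions with no move are L. A position that does have a move is losing for the player to move precisely when every available move leads to a winning position for the opponent. Fill in the labels:
n=0: no move → L
n=1: →0(L), so W
n=2: →0(L), so W
n=3: →0(L), so W
n=4: →2(W), 3(W) — all W, so L
n=5: →0(L), so W
n=6: →4(L), so W
n=7: →0(L), so W
n=8: →6(W), 7(W) — all W, so L
n=9: →8(L), so W
n=10: →8(L), so W
n=11: →0(L), so W
n=12: →4(L), so W
n=13: →0(L), so W
n=14: →7(W), 12(W), 13(W) — all W, so L
n=15: →14(L), so W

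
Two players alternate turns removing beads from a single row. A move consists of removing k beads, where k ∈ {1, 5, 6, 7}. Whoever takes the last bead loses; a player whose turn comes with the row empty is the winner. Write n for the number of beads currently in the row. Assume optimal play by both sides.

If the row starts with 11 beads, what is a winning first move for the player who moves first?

Remove 6, leaving 5.

Compute win/loss labels from the base case upward. A position with no move is W. Any other position is W if it can reach an L in one move, else L.
n=0: no move; the opponent has just taken the last bead and therefore loses → W
n=1: only reaches 0(W), which is W → L
n=2: reaches L-position 1 → W
n=3: only reaches 2(W), which is W → L
n=4: reaches L-position 3 → W
n=5: only reaches 4(W), 0(W), all W → L
n=6: reaches L-position 5 → W
n=7: reaches L-position 1 → W
n=8: reaches L-position 3 → W
n=9: reaches L-position 3 → W
n=10: reaches L-position 5 → W
n=11: reaches L-position 5 → W
From 11, the L positions reachable in one move are: 5.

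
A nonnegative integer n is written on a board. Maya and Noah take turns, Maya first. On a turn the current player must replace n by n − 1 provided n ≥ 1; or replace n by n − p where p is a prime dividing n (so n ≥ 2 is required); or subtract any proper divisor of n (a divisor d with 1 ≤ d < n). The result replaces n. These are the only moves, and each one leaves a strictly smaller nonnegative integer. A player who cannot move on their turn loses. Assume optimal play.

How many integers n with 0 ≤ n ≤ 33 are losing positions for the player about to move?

Use the standard recursion: the mover loses at a terminal position; elsewhere, the mover wins exactly when some move hands the opponent an L position.
n=0: no move → L
n=1: reaches L-position 0 → W
n=2: reaches L-position 0 → W
n=3: reaches L-position 0 → W
n=4: only reaches 2(W), 3(W), all W → L
n=5: reaches L-position 0 → W
n=6: reaches L-position 4 → W
n=7: reaches L-position 0 → W
n=8: reaches L-position 4 → W
n=9: only reaches 6(W), 8(W), all W → L
n=10: reaches L-position 9 → W
n=11: reaches L-position 0 → W
n=12: reaches L-position 9 → W
n=13: reaches L-position 0 → W
n=14: only reaches 7(W), 12(W), 13(W), all W → L
n=15: reaches L-position 14 → W
n=16: reaches L-position 14 → W
n=17: reaches L-position 0 → W
n=18: reaches L-position 9 → W
n=19: reaches L-position 0 → W
n=20: only reaches 10(W), 15(W), 16(W), 18(W), 19(W), all W → L
n=21: reaches L-position 14 → W
n=22: reaches L-position 20 → W
n=23: reaches L-position 0 → W
n=24: reaches L-position 20 → W
n=25: reaches L-position 20 → W
n=26: only reaches 13(W), 24(W), 25(W), all W → L
n=27: reaches L-position 26 → W
n=28: reaches L-position 14 → W
n=29: reaches L-position 0 → W
n=30: reaches L-position 20 → W
n=31: reaches L-position 0 → W
n=32: only reaches 16(W), 24(W), 28(W), 30(W), 31(W), all W → L
n=33: reaches L-position 32 → W
L entries with 0 ≤ n ≤ 33: n = 0, 4, 9, 14, 20, 26, 32; that makes 7.

7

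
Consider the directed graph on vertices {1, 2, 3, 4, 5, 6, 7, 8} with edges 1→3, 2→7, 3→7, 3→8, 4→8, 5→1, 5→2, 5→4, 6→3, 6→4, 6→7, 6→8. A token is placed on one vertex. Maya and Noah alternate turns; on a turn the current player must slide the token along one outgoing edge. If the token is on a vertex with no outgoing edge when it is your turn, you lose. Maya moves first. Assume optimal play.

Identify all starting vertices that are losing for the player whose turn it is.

Classify positions by backward induction: terminal positions (no move available) are L. From any other position, the mover wins iff some move reaches an L.
Every edge goes from a vertex to one that appears earlier in the order 8, 7, 2, 4, 3, 6, 1, 5, so processing vertices in that order labels each vertex after all of its successors.
8: no outgoing edge → L
7: no outgoing edge → L
2: reaches L-position 7 → W
4: reaches L-position 8 → W
3: reaches L-position 7 → W
6: reaches L-position 7 → W
1: only reaches 3(W), which is W → L
5: reaches L-position 1 → W
Reading off the rows marked L gives the requested list; there are 3 such vertices.

1, 7, 8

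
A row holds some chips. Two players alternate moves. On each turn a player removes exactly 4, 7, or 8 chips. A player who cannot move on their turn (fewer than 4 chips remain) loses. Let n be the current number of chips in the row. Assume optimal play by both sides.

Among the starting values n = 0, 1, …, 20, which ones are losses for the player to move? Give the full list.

0, 1, 2, 3, 12, 13, 14, 15

Classify positions by backward induction: terminal positions (no move available) are L. From any other position, the mover wins iff some move reaches an L.
n=0: no move → L
n=1: no move → L
n=2: no move → L
n=3: no move → L
n=4: →0(L), so W
n=5: →1(L), so W
n=6: →2(L), so W
n=7: →3(L), so W
n=8: →1(L), so W
n=9: →2(L), so W
n=10: →3(L), so W
n=11: →3(L), so W
n=12: →8(W), 5(W), 4(W) — all W, so L
n=13: →9(W), 6(W), 5(W) — all W, so L
n=14: →10(W), 7(W), 6(W) — all W, so L
n=15: →11(W), 8(W), 7(W) — all W, so L
n=16: →12(L), so W
n=17: →13(L), so W
n=18: →14(L), so W
n=19: →15(L), so W
n=20: →13(L), so W
Reading off the rows marked L gives the requested list; there are 8 such values of n.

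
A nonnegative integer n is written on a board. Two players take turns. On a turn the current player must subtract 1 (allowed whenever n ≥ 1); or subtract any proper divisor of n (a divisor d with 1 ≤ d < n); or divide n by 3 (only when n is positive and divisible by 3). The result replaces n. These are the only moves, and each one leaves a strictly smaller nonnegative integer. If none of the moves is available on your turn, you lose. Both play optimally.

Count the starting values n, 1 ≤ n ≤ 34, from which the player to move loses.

Label each position W (a win for the player to move) or L (a loss). A position with no legal move is L; any other position is W exactly when some move reaches an L, and L when every move reaches a W.
n=0: no move → L
n=1: can move to 0, which is L ⇒ W
n=2: the only move is to 1(W), a W ⇒ L
n=3: can move to 2, which is L ⇒ W
n=4: can move to 2, which is L ⇒ W
n=5: the only move is to 4(W), a W ⇒ L
n=6: can move to 2, which is L ⇒ W
n=7: the only move is to 6(W), a W ⇒ L
n=8: can move to 7, which is L ⇒ W
n=9: moves to 3(W), 6(W), 8(W); every one is W ⇒ L
n=10: can move to 5, which is L ⇒ W
n=11: the only move is to 10(W), a W ⇒ L
n=12: can move to 9, which is L ⇒ W
n=13: the only move is to 12(W), a W ⇒ L
n=14: can move to 7, which is L ⇒ W
n=15: can move to 5, which is L ⇒ W
n=16: moves to 8(W), 12(W), 14(W), 15(W); every one is W ⇒ L
n=17: can move to 16, which is L ⇒ W
n=18: can move to 9, which is L ⇒ W
n=19: the only move is to 18(W), a W ⇒ L
n=20: can move to 16, which is L ⇒ W
n=21: can move to 7, which is L ⇒ W
n=22: can move to 11, which is L ⇒ W
n=23: the only move is to 22(W), a W ⇒ L
n=24: can move to 16, which is L ⇒ W
n=25: moves to 20(W), 24(W); every one is W ⇒ L
n=26: can move to 13, which is L ⇒ W
n=27: can move to 9, which is L ⇒ W
n=28: moves to 14(W), 21(W), 24(W), 26(W), 27(W); every one is W ⇒ L
n=29: can move to 28, which is L ⇒ W
n=30: can move to 25, which is L ⇒ W
n=31: the only move is to 30(W), a W ⇒ L
n=32: can move to 16, which is L ⇒ W
n=33: can move to 11, which is L ⇒ W
n=34: moves to 17(W), 32(W), 33(W); every one is W ⇒ L
L entries with 1 ≤ n ≤ 34 (n=0 is outside the asked range and is not counted): n = 2, 5, 7, 9, 11, 13, 16, 19, 23, 25, 28, 31, 34; that makes 13.

13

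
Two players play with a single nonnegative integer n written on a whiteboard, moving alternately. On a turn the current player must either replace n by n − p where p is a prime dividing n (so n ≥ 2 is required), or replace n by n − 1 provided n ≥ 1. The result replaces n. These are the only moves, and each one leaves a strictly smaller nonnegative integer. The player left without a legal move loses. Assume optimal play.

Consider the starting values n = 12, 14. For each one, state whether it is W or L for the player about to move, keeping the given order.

Build the W/L table. Terminal = L. A non-terminal position is W if it has a move to some L; otherwise it is L.
n=0: no move → L
n=1: →0(L), so W
n=2: →0(L), so W
n=3: →0(L), so W
n=4: →2(W), 3(W) — all W, so L
n=5: →0(L), so W
n=6: →4(L), so W
n=7: →0(L), so W
n=8: →6(W), 7(W) — all W, so L
n=9: →8(L), so W
n=10: →8(L), so W
n=11: →0(L), so W
n=12: →9(W), 10(W), 11(W) — all W, so L
n=13: →0(L), so W
n=14: →12(L), so W

12: L, 14: W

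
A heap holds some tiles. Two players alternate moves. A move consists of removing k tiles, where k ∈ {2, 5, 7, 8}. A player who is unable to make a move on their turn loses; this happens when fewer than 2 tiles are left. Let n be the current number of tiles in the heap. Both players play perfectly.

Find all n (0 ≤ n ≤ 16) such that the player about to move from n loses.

0, 1, 4, 10, 13, 14

Use the standard recursion: the mover loses at a terminal position; elsewhere, the mover wins exactly when some move hands the opponent an L position.
n=0: no move → L
n=1: no move → L
n=2: reaches L-position 0 → W
n=3: reaches L-position 1 → W
n=4: only reaches 2(W), which is W → L
n=5: reaches L-position 0 → W
n=6: reaches L-position 4 → W
n=7: reaches L-position 0 → W
n=8: reaches L-position 1 → W
n=9: reaches L-position 4 → W
n=10: only reaches 8(W), 5(W), 3(W), 2(W), all W → L
n=11: reaches L-position 4 → W
n=12: reaches L-position 10 → W
n=13: only reaches 11(W), 8(W), 6(W), 5(W), all W → L
n=14: only reaches 12(W), 9(W), 7(W), 6(W), all W → L
n=15: reaches L-position 13 → W
n=16: reaches L-position 14 → W
Reading off the rows marked L gives the requested list; there are 6 such values of n.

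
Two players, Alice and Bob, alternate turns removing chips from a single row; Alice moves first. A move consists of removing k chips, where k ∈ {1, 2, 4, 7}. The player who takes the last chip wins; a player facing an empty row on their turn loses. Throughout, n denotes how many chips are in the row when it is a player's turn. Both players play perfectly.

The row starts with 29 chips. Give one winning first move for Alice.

Use the standard recursion: the mover loses at a terminal position; elsewhere, the mover wins exactly when some move hands the opponent an L position.
n=0: no move → L
n=1: →0(L), so W
n=2: →0(L), so W
n=3: →2(W), 1(W) — all W, so L
n=4: →3(L), so W
n=5: →3(L), so W
n=6: →5(W), 4(W), 2(W) — all W, so L
n=7: →6(L), so W
n=8: →6(L), so W
n=9: →8(W), 7(W), 5(W), 2(W) — all W, so L
n=10: →9(L), so W
n=11: →9(L), so W
n=12: →11(W), 10(W), 8(W), 5(W) — all W, so L
n=13: →12(L), so W
n=14: →12(L), so W
n=15: →14(W), 13(W), 11(W), 8(W) — all W, so L
n=16: →15(L), so W
n=17: →15(L), so W
n=18: →17(W), 16(W), 14(W), 11(W) — all W, so L
n=19: →18(L), so W
n=20: →18(L), so W
n=21: →20(W), 19(W), 17(W), 14(W) — all W, so L
n=22: →21(L), so W
n=23: →21(L), so W
n=24: →23(W), 22(W), 20(W), 17(W) — all W, so L
n=25: →24(L), so W
n=26: →24(L), so W
n=27: →26(W), 25(W), 23(W), 20(W) — all W, so L
n=28: →27(L), so W
n=29: →27(L), so W
From 29, the L positions reachable in one move are: 27.

Remove 2, leaving 27.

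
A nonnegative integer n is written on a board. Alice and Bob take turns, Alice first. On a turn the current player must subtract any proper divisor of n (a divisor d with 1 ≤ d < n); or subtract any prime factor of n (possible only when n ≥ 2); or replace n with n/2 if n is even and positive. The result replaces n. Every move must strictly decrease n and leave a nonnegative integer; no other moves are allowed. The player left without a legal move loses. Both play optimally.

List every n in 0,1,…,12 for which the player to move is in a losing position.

0, 1, 4, 9

Use the standard recursion: the mover loses at a terminal position; elsewhere, the mover wins exactly when some move hands the opponent an L position.
n=0: no move → L
n=1: no move → L
n=2: W (go to 0, an L position)
n=3: W (go to 0, an L position)
n=4: L (options 2(W), 3(W) are all W)
n=5: W (go to 0, an L position)
n=6: W (go to 4, an L position)
n=7: W (go to 0, an L position)
n=8: W (go to 4, an L position)
n=9: L (options 6(W), 8(W) are all W)
n=10: W (go to 9, an L position)
n=11: W (go to 0, an L position)
n=12: W (go to 9, an L position)
The losing starting values of n are exactly the entries labelled L in this table (4 of them).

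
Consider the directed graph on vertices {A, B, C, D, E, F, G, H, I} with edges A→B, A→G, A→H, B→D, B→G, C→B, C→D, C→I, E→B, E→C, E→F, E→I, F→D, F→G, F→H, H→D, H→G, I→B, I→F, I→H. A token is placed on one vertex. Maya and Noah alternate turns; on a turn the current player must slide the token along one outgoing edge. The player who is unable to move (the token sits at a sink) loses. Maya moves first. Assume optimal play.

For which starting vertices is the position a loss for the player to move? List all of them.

D, G, I

Positions with no move are L. A position that does have a move is losing for the player to move precisely when every available move leads to a winning position for the opponent. Fill in the labels:
Every edge goes from a vertex to one that appears earlier in the order G, D, B, H, F, A, I, C, E, so processing vertices in that order labels each vertex after all of its successors.
G: no outgoing edge → L
D: no outgoing edge → L
B: →D(L), so W
H: →D(L), so W
F: →D(L), so W
A: →G(L), so W
I: →F(W), H(W), B(W) — all W, so L
C: →I(L), so W
E: →I(L), so W
Reading off the rows marked L gives the requested list; there are 3 such vertices.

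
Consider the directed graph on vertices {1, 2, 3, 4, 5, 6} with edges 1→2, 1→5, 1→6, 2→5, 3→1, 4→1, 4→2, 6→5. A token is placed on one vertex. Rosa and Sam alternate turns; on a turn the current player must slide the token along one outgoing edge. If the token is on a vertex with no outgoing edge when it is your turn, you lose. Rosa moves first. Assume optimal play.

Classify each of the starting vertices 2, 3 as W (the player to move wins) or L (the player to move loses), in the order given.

Use the standard recursion: the mover loses at a terminal position; elsewhere, the mover wins exactly when some move hands the opponent an L position.
Every edge goes from a vertex to one that appears earlier in the order 5, 6, 2, 1, 4, 3, so processing vertices in that order labels each vertex after all of its successors.
5: no outgoing edge → L
6: →5(L), so W
2: →5(L), so W
1: →5(L), so W
4: →1(W), 2(W) — all W, so L
3: →1(W) only, which is W, so L

2: W, 3: L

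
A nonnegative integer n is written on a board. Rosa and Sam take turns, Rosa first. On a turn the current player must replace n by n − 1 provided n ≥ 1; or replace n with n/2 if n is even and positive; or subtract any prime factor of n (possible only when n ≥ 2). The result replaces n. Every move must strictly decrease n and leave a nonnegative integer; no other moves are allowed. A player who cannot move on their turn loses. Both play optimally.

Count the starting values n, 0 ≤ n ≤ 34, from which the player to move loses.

8

Compute win/loss labels from the base case upward. A position with no move is L. Any other position is W if it can reach an L in one move, else L.
n=0: no move → L
n=1: reaches L-position 0 → W
n=2: reaches L-position 0 → W
n=3: reaches L-position 0 → W
n=4: only reaches 2(W), 3(W), all W → L
n=5: reaches L-position 0 → W
n=6: reaches L-position 4 → W
n=7: reaches L-position 0 → W
n=8: reaches L-position 4 → W
n=9: only reaches 6(W), 8(W), all W → L
n=10: reaches L-position 9 → W
n=11: reaches L-position 0 → W
n=12: reaches L-position 9 → W
n=13: reaches L-position 0 → W
n=14: only reaches 7(W), 12(W), 13(W), all W → L
n=15: reaches L-position 14 → W
n=16: reaches L-position 14 → W
n=17: reaches L-position 0 → W
n=18: reaches L-position 9 → W
n=19: reaches L-position 0 → W
n=20: only reaches 10(W), 15(W), 18(W), 19(W), all W → L
n=21: reaches L-position 14 → W
n=22: reaches L-position 20 → W
n=23: reaches L-position 0 → W
n=24: only reaches 12(W), 21(W), 22(W), 23(W), all W → L
n=25: reaches L-position 20 → W
n=26: reaches L-position 24 → W
n=27: reaches L-position 24 → W
n=28: reaches L-position 14 → W
n=29: reaches L-position 0 → W
n=30: only reaches 15(W), 25(W), 27(W), 28(W), 29(W), all W → L
n=31: reaches L-position 0 → W
n=32: reaches L-position 30 → W
n=33: reaches L-position 30 → W
n=34: only reaches 17(W), 32(W), 33(W), all W → L
L entries with 0 ≤ n ≤ 34: n = 0, 4, 9, 14, 20, 24, 30, 34; that makes 8.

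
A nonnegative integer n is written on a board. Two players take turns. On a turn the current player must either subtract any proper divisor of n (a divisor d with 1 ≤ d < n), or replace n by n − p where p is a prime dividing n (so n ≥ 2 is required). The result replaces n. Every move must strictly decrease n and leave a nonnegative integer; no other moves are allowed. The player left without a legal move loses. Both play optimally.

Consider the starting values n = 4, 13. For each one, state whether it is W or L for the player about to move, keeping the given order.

Build the W/L table. Terminal = L. A non-terminal position is W if it has a move to some L; otherwise it is L.
n=0: no move → L
n=1: no move → L
n=2: →0(L), so W
n=3: →0(L), so W
n=4: →2(W), 3(W) — all W, so L
n=5: →0(L), so W
n=6: →4(L), so W
n=7: →0(L), so W
n=8: →4(L), so W
n=9: →6(W), 8(W) — all W, so L
n=10: →9(L), so W
n=11: →0(L), so W
n=12: →9(L), so W
n=13: →0(L), so W

4: L, 13: W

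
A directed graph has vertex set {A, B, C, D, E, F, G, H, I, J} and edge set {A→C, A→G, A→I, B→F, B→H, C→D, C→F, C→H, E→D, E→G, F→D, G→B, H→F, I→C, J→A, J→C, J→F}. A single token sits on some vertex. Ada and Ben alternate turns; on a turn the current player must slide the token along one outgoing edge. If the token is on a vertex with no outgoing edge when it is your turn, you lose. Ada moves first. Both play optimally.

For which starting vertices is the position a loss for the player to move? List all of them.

D, G, H, I, J

Build the W/L table. Terminal = L. A non-terminal position is W if it has a move to some L; otherwise it is L.
Every edge goes from a vertex to one that appears earlier in the order D, F, H, C, B, I, G, A, E, J, so processing vertices in that order labels each vertex after all of its successors.
D: no outgoing edge → L
F: reaches L-position D → W
H: only reaches F(W), which is W → L
C: reaches L-position H → W
B: reaches L-position H → W
I: only reaches C(W), which is W → L
G: only reaches B(W), which is W → L
A: reaches L-position G → W
E: reaches L-position G → W
J: only reaches A(W), C(W), F(W), all W → L
The losing starting vertices are exactly the entries labelled L in this table (5 of them).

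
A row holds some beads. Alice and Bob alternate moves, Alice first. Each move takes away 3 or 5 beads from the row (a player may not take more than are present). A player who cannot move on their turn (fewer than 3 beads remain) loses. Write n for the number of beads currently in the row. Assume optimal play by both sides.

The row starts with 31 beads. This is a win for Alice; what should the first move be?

Label each position W (a win for the player to move) or L (a loss). A position with no legal move is L; any other position is W exactly when some move reaches an L, and L when every move reaches a W.
n=0: no move → L
n=1: no move → L
n=2: no move → L
n=3: W (go to 0, an L position)
n=4: W (go to 1, an L position)
n=5: W (go to 2, an L position)
n=6: W (go to 1, an L position)
n=7: W (go to 2, an L position)
n=8: L (options 5(W), 3(W) are all W)
n=9: L (options 6(W), 4(W) are all W)
n=10: L (options 7(W), 5(W) are all W)
n=11: W (go to 8, an L position)
n=12: W (go to 9, an L position)
n=13: W (go to 10, an L position)
n=14: W (go to 9, an L position)
n=15: W (go to 10, an L position)
n=16: L (options 13(W), 11(W) are all W)
n=17: L (options 14(W), 12(W) are all W)
n=18: L (options 15(W), 13(W) are all W)
n=19: W (go to 16, an L position)
n=20: W (go to 17, an L position)
n=21: W (go to 18, an L position)
n=22: W (go to 17, an L position)
n=23: W (go to 18, an L position)
n=24: L (options 21(W), 19(W) are all W)
n=25: L (options 22(W), 20(W) are all W)
n=26: L (options 23(W), 21(W) are all W)
n=27: W (go to 24, an L position)
n=28: W (go to 25, an L position)
n=29: W (go to 26, an L position)
n=30: W (go to 25, an L position)
n=31: W (go to 26, an L position)
From 31, the L positions reachable in one move are: 26.

Remove 5, leaving 26.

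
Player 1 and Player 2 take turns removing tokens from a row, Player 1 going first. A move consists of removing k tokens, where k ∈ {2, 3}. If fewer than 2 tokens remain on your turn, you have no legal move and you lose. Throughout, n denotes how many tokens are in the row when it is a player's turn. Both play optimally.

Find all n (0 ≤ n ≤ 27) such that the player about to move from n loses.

0, 1, 5, 6, 10, 11, 15, 16, 20, 21, 25, 26

Build the W/L table. Terminal = L. A non-terminal position is W if it has a move to some L; otherwise it is L.
n=0: no move → L
n=1: no move → L
n=2: reaches L-position 0 → W
n=3: reaches L-position 1 → W
n=4: reaches L-position 1 → W
n=5: only reaches 3(W), 2(W), all W → L
n=6: only reaches 4(W), 3(W), all W → L
n=7: reaches L-position 5 → W
n=8: reaches L-position 6 → W
n=9: reaches L-position 6 → W
n=10: only reaches 8(W), 7(W), all W → L
n=11: only reaches 9(W), 8(W), all W → L
n=12: reaches L-position 10 → W
n=13: reaches L-position 11 → W
n=14: reaches L-position 11 → W
n=15: only reaches 13(W), 12(W), all W → L
n=16: only reaches 14(W), 13(W), all W → L
n=17: reaches L-position 15 → W
n=18: reaches L-position 16 → W
n=19: reaches L-position 16 → W
n=20: only reaches 18(W), 17(W), all W → L
n=21: only reaches 19(W), 18(W), all W → L
n=22: reaches L-position 20 → W
n=23: reaches L-position 21 → W
n=24: reaches L-position 21 → W
n=25: only reaches 23(W), 22(W), all W → L
n=26: only reaches 24(W), 23(W), all W → L
n=27: reaches L-position 25 → W
The losing starting values of n are exactly the entries labelled L in this table (12 of them).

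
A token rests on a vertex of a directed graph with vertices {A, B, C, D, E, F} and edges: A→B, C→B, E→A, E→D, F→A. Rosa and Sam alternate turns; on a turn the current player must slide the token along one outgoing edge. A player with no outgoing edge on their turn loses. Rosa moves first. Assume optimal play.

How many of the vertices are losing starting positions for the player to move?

3

Compute win/loss labels from the base case upward. A position with no move is L. Any other position is W if it can reach an L in one move, else L.
Every edge goes from a vertex to one that appears earlier in the order D, B, C, A, E, F, so processing vertices in that order labels each vertex after all of its successors.
D: no outgoing edge → L
B: no outgoing edge → L
C: →B(L), so W
A: →B(L), so W
E: →D(L), so W
F: →A(W) only, which is W, so L
The L vertices are B, D, F; that is 3 in all.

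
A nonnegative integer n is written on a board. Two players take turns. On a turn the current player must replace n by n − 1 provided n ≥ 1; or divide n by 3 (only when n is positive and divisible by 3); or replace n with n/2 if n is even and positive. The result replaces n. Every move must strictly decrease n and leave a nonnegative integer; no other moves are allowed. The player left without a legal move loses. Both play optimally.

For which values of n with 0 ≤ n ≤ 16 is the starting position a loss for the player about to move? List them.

0, 2, 5, 7, 9, 11, 13, 16

Work bottom-up. With no move the player to move loses. Otherwise the position is W if at least one move leads to an L position for the opponent, and L if every move leads to a W.
n=0: no move → L
n=1: →0(L), so W
n=2: →1(W) only, which is W, so L
n=3: →2(L), so W
n=4: →2(L), so W
n=5: →4(W) only, which is W, so L
n=6: →2(L), so W
n=7: →6(W) only, which is W, so L
n=8: →7(L), so W
n=9: →3(W), 8(W) — all W, so L
n=10: →5(L), so W
n=11: →10(W) only, which is W, so L
n=12: →11(L), so W
n=13: →12(W) only, which is W, so L
n=14: →7(L), so W
n=15: →5(L), so W
n=16: →8(W), 15(W) — all W, so L
Reading off the rows marked L gives the requested list; there are 8 such values of n.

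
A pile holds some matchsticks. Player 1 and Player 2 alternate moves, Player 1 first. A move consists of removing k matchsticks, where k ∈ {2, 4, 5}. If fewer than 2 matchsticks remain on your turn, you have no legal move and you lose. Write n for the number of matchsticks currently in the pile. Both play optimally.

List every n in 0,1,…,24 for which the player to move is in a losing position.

0, 1, 7, 8, 14, 15, 21, 22

Compute win/loss labels from the base case upward. A position with no move is L. Any other position is W if it can reach an L in one move, else L.
n=0: no move → L
n=1: no move → L
n=2: can move to 0, which is L ⇒ W
n=3: can move to 1, which is L ⇒ W
n=4: can move to 0, which is L ⇒ W
n=5: can move to 1, which is L ⇒ W
n=6: can move to 1, which is L ⇒ W
n=7: moves to 5(W), 3(W), 2(W); every one is W ⇒ L
n=8: moves to 6(W), 4(W), 3(W); every one is W ⇒ L
n=9: can move to 7, which is L ⇒ W
n=10: can move to 8, which is L ⇒ W
n=11: can move to 7, which is L ⇒ W
n=12: can move to 8, which is L ⇒ W
n=13: can move to 8, which is L ⇒ W
n=14: moves to 12(W), 10(W), 9(W); every one is W ⇒ L
n=15: moves to 13(W), 11(W), 10(W); every one is W ⇒ L
n=16: can move to 14, which is L ⇒ W
n=17: can move to 15, which is L ⇒ W
n=18: can move to 14, which is L ⇒ W
n=19: can move to 15, which is L ⇒ W
n=20: can move to 15, which is L ⇒ W
n=21: moves to 19(W), 17(W), 16(W); every one is W ⇒ L
n=22: moves to 20(W), 18(W), 17(W); every one is W ⇒ L
n=23: can move to 21, which is L ⇒ W
n=24: can move to 22, which is L ⇒ W
Reading off the rows marked L gives the requested list; there are 8 such values of n.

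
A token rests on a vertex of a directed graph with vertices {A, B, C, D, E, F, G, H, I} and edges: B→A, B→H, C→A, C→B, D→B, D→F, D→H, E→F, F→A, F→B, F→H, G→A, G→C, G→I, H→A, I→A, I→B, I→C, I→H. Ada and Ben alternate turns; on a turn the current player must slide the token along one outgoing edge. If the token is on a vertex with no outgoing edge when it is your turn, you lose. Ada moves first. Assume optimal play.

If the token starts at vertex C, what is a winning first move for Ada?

Move to A.

Positions with no move are L. A position that does have a move is losing for the player to move precisely when every available move leads to a winning position for the opponent. Fill in the labels:
Every edge goes from a vertex to one that appears earlier in the order A, H, B, C, I, F, G, E, D, so processing vertices in that order labels each vertex after all of its successors.
A: no outgoing edge → L
H: →A(L), so W
B: →A(L), so W
C: →A(L), so W
I: →A(L), so W
F: →A(L), so W
G: →A(L), so W
E: →F(W) only, which is W, so L
D: →F(W), B(W), H(W) — all W, so L
From C, the L positions reachable in one move are: A.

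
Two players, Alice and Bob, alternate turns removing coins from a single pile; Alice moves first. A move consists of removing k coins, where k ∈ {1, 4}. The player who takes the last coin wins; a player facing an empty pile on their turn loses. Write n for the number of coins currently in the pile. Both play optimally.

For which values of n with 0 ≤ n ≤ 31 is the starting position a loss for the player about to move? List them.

0, 2, 5, 7, 10, 12, 15, 17, 20, 22, 25, 27, 30

Label each position W (a win for the player to move) or L (a loss). A position with no legal move is L; any other position is W exactly when some move reaches an L, and L when every move reaches a W.
n=0: no move → L
n=1: can move to 0, which is L ⇒ W
n=2: the only move is to 1(W), a W ⇒ L
n=3: can move to 2, which is L ⇒ W
n=4: can move to 0, which is L ⇒ W
n=5: moves to 4(W), 1(W); every one is W ⇒ L
n=6: can move to 5, which is L ⇒ W
n=7: moves to 6(W), 3(W); every one is W ⇒ L
n=8: can move to 7, which is L ⇒ W
n=9: can move to 5, which is L ⇒ W
n=10: moves to 9(W), 6(W); every one is W ⇒ L
n=11: can move to 10, which is L ⇒ W
n=12: moves to 11(W), 8(W); every one is W ⇒ L
n=13: can move to 12, which is L ⇒ W
n=14: can move to 10, which is L ⇒ W
n=15: moves to 14(W), 11(W); every one is W ⇒ L
n=16: can move to 15, which is L ⇒ W
n=17: moves to 16(W), 13(W); every one is W ⇒ L
n=18: can move to 17, which is L ⇒ W
n=19: can move to 15, which is L ⇒ W
n=20: moves to 19(W), 16(W); every one is W ⇒ L
n=21: can move to 20, which is L ⇒ W
n=22: moves to 21(W), 18(W); every one is W ⇒ L
n=23: can move to 22, which is L ⇒ W
n=24: can move to 20, which is L ⇒ W
n=25: moves to 24(W), 21(W); every one is W ⇒ L
n=26: can move to 25, which is L ⇒ W
n=27: moves to 26(W), 23(W); every one is W ⇒ L
n=28: can move to 27, which is L ⇒ W
n=29: can move to 25, which is L ⇒ W
n=30: moves to 29(W), 26(W); every one is W ⇒ L
n=31: can move to 30, which is L ⇒ W
Reading off the rows marked L gives the requested list; there are 13 such values of n.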